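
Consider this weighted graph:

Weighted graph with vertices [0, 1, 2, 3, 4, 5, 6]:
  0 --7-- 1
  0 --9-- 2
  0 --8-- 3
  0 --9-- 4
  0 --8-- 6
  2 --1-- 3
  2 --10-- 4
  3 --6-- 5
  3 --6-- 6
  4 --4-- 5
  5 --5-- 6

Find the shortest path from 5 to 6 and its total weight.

Using Dijkstra's algorithm from vertex 5:
Shortest path: 5 -> 6
Total weight: 5 = 5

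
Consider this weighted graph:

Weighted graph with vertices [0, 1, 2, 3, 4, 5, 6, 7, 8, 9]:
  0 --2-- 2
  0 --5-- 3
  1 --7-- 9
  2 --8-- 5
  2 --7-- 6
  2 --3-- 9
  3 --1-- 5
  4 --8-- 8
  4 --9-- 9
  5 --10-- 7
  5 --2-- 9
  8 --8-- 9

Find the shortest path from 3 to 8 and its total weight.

Using Dijkstra's algorithm from vertex 3:
Shortest path: 3 -> 5 -> 9 -> 8
Total weight: 1 + 2 + 8 = 11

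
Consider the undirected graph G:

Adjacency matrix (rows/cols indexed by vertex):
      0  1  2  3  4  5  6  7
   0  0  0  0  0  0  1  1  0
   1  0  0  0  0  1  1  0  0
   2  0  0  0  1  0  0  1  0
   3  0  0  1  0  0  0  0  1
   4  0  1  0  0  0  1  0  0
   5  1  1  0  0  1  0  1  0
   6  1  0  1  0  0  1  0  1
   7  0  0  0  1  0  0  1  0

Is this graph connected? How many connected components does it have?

Checking connectivity: the graph has 1 connected component(s).
All vertices are reachable from each other. The graph IS connected.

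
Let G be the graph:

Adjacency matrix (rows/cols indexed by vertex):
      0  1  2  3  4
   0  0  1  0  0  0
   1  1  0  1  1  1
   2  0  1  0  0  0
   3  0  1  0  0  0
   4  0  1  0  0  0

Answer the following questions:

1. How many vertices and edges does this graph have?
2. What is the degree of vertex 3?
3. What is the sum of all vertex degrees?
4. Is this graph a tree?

Count: 5 vertices, 4 edges.
Vertex 3 has neighbors [1], degree = 1.
Handshaking lemma: 2 * 4 = 8.
A graph is a tree iff it is connected and has exactly n-1 edges. This graph is connected (all 5 vertices in one component) and has 5-1 = 4 edges. It is a tree.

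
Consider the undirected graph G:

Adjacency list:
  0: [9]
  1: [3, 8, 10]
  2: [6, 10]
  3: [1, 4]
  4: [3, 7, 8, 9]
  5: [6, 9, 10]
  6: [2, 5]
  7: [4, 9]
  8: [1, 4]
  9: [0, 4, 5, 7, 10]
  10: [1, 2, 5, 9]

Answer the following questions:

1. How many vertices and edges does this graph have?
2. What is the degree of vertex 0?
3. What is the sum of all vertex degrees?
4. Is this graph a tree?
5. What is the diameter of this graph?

Count: 11 vertices, 15 edges.
Vertex 0 has neighbors [9], degree = 1.
Handshaking lemma: 2 * 15 = 30.
A tree on 11 vertices has 10 edges. This graph has 15 edges (5 extra). Not a tree.
Diameter (longest shortest path) = 4.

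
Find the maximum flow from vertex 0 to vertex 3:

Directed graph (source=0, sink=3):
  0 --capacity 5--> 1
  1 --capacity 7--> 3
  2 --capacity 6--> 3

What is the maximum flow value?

Computing max flow:
  Flow on (0->1): 5/5
  Flow on (1->3): 5/7
Maximum flow = 5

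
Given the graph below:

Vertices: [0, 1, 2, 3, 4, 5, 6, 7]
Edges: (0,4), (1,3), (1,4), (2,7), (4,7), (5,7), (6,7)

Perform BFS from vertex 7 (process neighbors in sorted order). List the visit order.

BFS from vertex 7 (neighbors processed in ascending order):
Visit order: 7, 2, 4, 5, 6, 0, 1, 3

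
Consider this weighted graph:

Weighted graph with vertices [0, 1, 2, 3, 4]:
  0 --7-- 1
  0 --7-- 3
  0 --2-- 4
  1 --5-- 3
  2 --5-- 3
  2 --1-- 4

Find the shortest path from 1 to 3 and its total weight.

Using Dijkstra's algorithm from vertex 1:
Shortest path: 1 -> 3
Total weight: 5 = 5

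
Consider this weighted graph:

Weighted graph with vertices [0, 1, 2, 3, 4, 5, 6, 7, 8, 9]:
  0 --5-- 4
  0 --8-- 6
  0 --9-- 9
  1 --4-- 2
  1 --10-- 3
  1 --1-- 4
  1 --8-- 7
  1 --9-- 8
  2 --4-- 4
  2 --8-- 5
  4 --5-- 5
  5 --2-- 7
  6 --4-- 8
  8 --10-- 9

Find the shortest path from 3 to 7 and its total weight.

Using Dijkstra's algorithm from vertex 3:
Shortest path: 3 -> 1 -> 7
Total weight: 10 + 8 = 18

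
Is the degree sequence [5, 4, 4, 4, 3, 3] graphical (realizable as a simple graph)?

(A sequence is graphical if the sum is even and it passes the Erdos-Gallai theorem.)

Sum of degrees = 23. Sum is odd, so the sequence is NOT graphical.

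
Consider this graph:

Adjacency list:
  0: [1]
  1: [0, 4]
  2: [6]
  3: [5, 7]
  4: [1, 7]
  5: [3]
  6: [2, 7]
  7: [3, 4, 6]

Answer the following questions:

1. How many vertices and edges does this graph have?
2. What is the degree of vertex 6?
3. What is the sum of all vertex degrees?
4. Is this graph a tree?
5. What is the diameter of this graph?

Count: 8 vertices, 7 edges.
Vertex 6 has neighbors [2, 7], degree = 2.
Handshaking lemma: 2 * 7 = 14.
A graph is a tree iff it is connected and has exactly n-1 edges. This graph is connected (all 8 vertices in one component) and has 8-1 = 7 edges. It is a tree.
Diameter (longest shortest path) = 5.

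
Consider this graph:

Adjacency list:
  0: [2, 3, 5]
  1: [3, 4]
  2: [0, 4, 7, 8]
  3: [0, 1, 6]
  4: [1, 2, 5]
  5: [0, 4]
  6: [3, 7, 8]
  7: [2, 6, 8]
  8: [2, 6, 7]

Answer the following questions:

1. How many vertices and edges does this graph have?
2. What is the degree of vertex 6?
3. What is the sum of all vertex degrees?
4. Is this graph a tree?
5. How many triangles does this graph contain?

Count: 9 vertices, 13 edges.
Vertex 6 has neighbors [3, 7, 8], degree = 3.
Handshaking lemma: 2 * 13 = 26.
A tree on 9 vertices has 8 edges. This graph has 13 edges (5 extra). Not a tree.
Number of triangles = 2.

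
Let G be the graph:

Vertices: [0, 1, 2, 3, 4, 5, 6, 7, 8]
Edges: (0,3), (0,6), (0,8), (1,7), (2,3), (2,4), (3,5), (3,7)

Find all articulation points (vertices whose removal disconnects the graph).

An articulation point is a vertex whose removal disconnects the graph.
Articulation points: [0, 2, 3, 7]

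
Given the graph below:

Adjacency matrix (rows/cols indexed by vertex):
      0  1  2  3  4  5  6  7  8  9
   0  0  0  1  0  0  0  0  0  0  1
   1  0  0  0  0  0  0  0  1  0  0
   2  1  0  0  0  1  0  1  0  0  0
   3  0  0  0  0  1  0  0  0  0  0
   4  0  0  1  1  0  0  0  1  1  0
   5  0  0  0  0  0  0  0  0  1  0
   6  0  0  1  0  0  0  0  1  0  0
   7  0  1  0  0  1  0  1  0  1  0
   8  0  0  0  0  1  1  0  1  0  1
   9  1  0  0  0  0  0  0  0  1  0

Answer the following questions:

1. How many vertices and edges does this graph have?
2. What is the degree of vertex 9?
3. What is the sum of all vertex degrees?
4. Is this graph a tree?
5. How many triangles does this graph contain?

Count: 10 vertices, 12 edges.
Vertex 9 has neighbors [0, 8], degree = 2.
Handshaking lemma: 2 * 12 = 24.
A tree on 10 vertices has 9 edges. This graph has 12 edges (3 extra). Not a tree.
Number of triangles = 1.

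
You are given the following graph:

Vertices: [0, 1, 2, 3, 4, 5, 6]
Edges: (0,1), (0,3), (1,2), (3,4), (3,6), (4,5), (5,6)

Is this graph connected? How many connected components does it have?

Checking connectivity: the graph has 1 connected component(s).
All vertices are reachable from each other. The graph IS connected.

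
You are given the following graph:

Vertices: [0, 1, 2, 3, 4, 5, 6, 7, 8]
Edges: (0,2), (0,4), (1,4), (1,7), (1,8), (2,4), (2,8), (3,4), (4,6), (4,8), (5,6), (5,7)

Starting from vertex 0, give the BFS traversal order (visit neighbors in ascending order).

BFS from vertex 0 (neighbors processed in ascending order):
Visit order: 0, 2, 4, 8, 1, 3, 6, 7, 5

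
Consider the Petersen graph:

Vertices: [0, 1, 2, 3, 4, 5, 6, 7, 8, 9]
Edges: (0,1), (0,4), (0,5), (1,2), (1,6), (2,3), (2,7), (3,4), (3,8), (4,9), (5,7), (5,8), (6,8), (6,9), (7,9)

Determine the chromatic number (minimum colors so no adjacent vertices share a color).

The Petersen graph contains odd cycles (e.g. the outer 5-cycle), so chi >= 3.
A proper 3-coloring exists (it is a well-known 3-chromatic graph).
Chromatic number = 3.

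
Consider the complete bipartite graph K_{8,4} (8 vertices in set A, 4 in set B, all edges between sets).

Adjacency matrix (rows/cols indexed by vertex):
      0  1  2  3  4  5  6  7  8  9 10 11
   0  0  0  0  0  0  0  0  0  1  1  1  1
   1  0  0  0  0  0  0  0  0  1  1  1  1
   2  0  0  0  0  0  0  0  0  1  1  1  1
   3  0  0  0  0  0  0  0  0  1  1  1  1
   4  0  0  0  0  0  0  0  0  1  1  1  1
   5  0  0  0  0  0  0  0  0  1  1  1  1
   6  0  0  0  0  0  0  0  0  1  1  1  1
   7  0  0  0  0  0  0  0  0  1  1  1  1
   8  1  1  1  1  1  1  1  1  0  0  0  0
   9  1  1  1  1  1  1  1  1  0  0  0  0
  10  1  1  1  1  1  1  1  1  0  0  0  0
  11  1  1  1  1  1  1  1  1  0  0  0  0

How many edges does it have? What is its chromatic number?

K_{8,4} has 8 * 4 = 32 edges.
Bipartite graphs have chromatic number 2 (color each partition differently).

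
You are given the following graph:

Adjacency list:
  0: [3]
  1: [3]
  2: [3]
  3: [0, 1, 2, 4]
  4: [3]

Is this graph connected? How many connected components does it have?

Checking connectivity: the graph has 1 connected component(s).
All vertices are reachable from each other. The graph IS connected.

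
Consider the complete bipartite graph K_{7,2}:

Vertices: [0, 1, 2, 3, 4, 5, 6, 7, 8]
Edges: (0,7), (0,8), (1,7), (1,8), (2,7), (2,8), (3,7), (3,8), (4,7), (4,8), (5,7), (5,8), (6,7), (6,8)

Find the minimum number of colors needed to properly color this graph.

K_{7,2} is bipartite: vertices split into two independent sets of size 7 and 2.
Color one set 0, the other 1. No adjacent vertices share a color.
Chromatic number = 2.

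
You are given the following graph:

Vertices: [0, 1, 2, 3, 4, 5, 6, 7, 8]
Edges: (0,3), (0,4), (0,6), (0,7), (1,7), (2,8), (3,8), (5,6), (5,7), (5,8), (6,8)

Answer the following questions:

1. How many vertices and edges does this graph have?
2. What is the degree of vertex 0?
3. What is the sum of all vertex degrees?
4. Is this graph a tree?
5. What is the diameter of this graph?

Count: 9 vertices, 11 edges.
Vertex 0 has neighbors [3, 4, 6, 7], degree = 4.
Handshaking lemma: 2 * 11 = 22.
A tree on 9 vertices has 8 edges. This graph has 11 edges (3 extra). Not a tree.
Diameter (longest shortest path) = 4.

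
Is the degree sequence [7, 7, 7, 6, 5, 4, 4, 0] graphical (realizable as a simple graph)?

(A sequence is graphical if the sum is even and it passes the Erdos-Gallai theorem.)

Sum of degrees = 40. Sum is even but fails Erdos-Gallai. The sequence is NOT graphical.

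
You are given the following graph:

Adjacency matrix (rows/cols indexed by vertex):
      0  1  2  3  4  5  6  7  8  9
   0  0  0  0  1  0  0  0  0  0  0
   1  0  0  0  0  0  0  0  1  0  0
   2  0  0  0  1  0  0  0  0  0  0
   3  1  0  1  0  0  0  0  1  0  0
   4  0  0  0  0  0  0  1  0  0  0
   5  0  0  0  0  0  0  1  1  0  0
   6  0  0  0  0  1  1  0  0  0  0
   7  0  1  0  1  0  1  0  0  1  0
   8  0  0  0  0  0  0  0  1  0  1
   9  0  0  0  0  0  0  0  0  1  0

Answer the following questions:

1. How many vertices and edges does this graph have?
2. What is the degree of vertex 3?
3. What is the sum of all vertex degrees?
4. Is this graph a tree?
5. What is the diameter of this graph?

Count: 10 vertices, 9 edges.
Vertex 3 has neighbors [0, 2, 7], degree = 3.
Handshaking lemma: 2 * 9 = 18.
A graph is a tree iff it is connected and has exactly n-1 edges. This graph is connected (all 10 vertices in one component) and has 10-1 = 9 edges. It is a tree.
Diameter (longest shortest path) = 5.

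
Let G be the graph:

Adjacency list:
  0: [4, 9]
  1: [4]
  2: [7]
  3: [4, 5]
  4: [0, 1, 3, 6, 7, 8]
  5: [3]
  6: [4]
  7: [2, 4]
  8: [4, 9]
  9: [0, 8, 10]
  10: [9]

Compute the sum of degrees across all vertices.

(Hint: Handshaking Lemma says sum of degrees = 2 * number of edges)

Count edges: 11 edges.
By Handshaking Lemma: sum of degrees = 2 * 11 = 22.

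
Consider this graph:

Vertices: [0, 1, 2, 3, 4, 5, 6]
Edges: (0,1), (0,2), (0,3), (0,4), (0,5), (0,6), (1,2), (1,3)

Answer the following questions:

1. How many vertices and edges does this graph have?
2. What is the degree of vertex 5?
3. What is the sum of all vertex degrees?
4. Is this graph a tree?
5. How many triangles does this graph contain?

Count: 7 vertices, 8 edges.
Vertex 5 has neighbors [0], degree = 1.
Handshaking lemma: 2 * 8 = 16.
A tree on 7 vertices has 6 edges. This graph has 8 edges (2 extra). Not a tree.
Number of triangles = 2.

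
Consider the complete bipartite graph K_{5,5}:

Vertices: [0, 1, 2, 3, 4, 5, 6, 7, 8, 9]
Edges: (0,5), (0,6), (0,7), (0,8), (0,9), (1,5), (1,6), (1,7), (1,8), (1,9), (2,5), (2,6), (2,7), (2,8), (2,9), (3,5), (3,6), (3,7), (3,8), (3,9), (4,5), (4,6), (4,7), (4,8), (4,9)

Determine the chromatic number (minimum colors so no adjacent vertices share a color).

K_{5,5} is bipartite: vertices split into two independent sets of size 5 and 5.
Color one set 0, the other 1. No adjacent vertices share a color.
Chromatic number = 2.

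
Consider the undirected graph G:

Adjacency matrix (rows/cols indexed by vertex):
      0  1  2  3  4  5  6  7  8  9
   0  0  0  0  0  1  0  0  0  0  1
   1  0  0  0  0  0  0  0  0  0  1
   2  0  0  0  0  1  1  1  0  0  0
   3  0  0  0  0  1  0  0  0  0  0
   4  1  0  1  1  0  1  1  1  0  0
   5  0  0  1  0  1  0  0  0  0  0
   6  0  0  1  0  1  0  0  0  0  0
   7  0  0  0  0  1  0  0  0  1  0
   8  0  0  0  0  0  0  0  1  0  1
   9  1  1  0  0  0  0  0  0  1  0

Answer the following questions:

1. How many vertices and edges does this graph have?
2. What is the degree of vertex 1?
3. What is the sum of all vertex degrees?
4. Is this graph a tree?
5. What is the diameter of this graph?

Count: 10 vertices, 12 edges.
Vertex 1 has neighbors [9], degree = 1.
Handshaking lemma: 2 * 12 = 24.
A tree on 10 vertices has 9 edges. This graph has 12 edges (3 extra). Not a tree.
Diameter (longest shortest path) = 4.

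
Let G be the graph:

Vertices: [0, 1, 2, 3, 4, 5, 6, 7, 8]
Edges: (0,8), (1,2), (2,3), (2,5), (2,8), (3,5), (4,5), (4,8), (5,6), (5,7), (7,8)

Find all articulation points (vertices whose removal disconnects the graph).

An articulation point is a vertex whose removal disconnects the graph.
Articulation points: [2, 5, 8]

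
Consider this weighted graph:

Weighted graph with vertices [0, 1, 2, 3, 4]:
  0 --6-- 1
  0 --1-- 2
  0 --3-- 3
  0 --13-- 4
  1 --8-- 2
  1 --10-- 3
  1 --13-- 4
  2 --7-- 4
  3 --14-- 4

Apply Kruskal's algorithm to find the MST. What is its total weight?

Applying Kruskal's algorithm (sort edges by weight, add if no cycle):
  Add (0,2) w=1
  Add (0,3) w=3
  Add (0,1) w=6
  Add (2,4) w=7
  Skip (1,2) w=8 (creates cycle)
  Skip (1,3) w=10 (creates cycle)
  Skip (0,4) w=13 (creates cycle)
  Skip (1,4) w=13 (creates cycle)
  Skip (3,4) w=14 (creates cycle)
MST weight = 17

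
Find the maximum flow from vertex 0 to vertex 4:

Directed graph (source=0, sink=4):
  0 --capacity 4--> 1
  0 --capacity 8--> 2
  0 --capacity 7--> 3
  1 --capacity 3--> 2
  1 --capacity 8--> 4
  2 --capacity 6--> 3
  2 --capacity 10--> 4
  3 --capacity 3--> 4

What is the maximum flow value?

Computing max flow:
  Flow on (0->1): 4/4
  Flow on (0->2): 8/8
  Flow on (0->3): 3/7
  Flow on (1->4): 4/8
  Flow on (2->4): 8/10
  Flow on (3->4): 3/3
Maximum flow = 15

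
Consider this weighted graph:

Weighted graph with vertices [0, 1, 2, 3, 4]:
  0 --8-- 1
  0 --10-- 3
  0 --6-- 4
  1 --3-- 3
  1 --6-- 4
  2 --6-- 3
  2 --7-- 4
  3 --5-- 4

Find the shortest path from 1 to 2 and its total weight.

Using Dijkstra's algorithm from vertex 1:
Shortest path: 1 -> 3 -> 2
Total weight: 3 + 6 = 9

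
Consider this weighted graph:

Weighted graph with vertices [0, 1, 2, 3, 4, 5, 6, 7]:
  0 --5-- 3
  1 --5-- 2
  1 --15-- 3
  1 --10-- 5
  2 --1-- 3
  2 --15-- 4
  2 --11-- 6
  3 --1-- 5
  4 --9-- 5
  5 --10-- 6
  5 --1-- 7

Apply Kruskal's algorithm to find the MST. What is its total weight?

Applying Kruskal's algorithm (sort edges by weight, add if no cycle):
  Add (2,3) w=1
  Add (3,5) w=1
  Add (5,7) w=1
  Add (0,3) w=5
  Add (1,2) w=5
  Add (4,5) w=9
  Skip (1,5) w=10 (creates cycle)
  Add (5,6) w=10
  Skip (2,6) w=11 (creates cycle)
  Skip (1,3) w=15 (creates cycle)
  Skip (2,4) w=15 (creates cycle)
MST weight = 32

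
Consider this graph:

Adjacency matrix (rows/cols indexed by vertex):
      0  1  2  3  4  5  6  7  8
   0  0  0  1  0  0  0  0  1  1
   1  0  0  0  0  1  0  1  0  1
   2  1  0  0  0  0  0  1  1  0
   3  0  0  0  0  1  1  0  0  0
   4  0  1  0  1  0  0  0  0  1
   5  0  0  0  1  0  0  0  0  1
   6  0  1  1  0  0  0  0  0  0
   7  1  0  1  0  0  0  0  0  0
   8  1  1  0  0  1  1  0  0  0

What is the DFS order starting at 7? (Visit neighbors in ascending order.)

DFS from vertex 7 (neighbors processed in ascending order):
Visit order: 7, 0, 2, 6, 1, 4, 3, 5, 8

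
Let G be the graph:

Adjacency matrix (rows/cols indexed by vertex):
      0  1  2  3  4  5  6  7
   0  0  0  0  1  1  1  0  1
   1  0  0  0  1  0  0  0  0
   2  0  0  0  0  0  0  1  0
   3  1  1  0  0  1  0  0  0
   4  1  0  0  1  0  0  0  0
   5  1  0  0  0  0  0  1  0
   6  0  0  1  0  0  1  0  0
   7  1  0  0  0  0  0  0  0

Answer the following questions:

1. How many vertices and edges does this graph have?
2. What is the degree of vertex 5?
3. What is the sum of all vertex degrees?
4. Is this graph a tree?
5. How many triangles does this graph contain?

Count: 8 vertices, 8 edges.
Vertex 5 has neighbors [0, 6], degree = 2.
Handshaking lemma: 2 * 8 = 16.
A tree on 8 vertices has 7 edges. This graph has 8 edges (1 extra). Not a tree.
Number of triangles = 1.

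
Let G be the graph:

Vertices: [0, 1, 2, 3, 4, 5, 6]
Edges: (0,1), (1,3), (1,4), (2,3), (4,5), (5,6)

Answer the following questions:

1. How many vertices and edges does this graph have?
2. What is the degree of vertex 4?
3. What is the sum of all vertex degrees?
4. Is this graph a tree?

Count: 7 vertices, 6 edges.
Vertex 4 has neighbors [1, 5], degree = 2.
Handshaking lemma: 2 * 6 = 12.
A graph is a tree iff it is connected and has exactly n-1 edges. This graph is connected (all 7 vertices in one component) and has 7-1 = 6 edges. It is a tree.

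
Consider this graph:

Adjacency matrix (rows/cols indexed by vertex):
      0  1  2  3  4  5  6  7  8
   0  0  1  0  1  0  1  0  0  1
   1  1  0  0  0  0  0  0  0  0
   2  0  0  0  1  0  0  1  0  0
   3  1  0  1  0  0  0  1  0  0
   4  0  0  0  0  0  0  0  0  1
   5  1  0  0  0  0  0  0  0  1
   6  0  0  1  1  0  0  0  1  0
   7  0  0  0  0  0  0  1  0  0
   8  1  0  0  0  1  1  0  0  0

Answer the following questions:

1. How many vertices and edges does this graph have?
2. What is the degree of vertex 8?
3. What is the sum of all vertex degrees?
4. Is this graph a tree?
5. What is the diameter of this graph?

Count: 9 vertices, 10 edges.
Vertex 8 has neighbors [0, 4, 5], degree = 3.
Handshaking lemma: 2 * 10 = 20.
A tree on 9 vertices has 8 edges. This graph has 10 edges (2 extra). Not a tree.
Diameter (longest shortest path) = 5.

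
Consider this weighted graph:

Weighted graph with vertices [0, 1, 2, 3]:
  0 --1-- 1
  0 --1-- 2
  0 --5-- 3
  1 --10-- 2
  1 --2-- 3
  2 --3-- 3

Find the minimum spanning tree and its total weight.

Applying Kruskal's algorithm (sort edges by weight, add if no cycle):
  Add (0,1) w=1
  Add (0,2) w=1
  Add (1,3) w=2
  Skip (2,3) w=3 (creates cycle)
  Skip (0,3) w=5 (creates cycle)
  Skip (1,2) w=10 (creates cycle)
MST weight = 4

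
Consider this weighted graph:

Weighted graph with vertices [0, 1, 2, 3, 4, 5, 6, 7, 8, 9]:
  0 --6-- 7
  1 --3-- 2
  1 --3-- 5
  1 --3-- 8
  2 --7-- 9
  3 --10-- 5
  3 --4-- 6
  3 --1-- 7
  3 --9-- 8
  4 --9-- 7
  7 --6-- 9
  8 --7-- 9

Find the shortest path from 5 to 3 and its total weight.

Using Dijkstra's algorithm from vertex 5:
Shortest path: 5 -> 3
Total weight: 10 = 10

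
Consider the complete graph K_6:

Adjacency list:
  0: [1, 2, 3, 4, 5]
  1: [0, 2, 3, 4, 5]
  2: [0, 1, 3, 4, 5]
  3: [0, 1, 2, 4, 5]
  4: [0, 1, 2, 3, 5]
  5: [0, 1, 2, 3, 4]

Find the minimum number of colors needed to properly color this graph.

In K_6, every vertex is adjacent to every other vertex.
Each vertex needs a unique color.
Chromatic number = 6.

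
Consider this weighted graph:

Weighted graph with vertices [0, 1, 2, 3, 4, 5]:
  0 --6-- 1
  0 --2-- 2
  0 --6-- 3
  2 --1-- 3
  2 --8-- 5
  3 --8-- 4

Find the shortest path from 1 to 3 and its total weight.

Using Dijkstra's algorithm from vertex 1:
Shortest path: 1 -> 0 -> 2 -> 3
Total weight: 6 + 2 + 1 = 9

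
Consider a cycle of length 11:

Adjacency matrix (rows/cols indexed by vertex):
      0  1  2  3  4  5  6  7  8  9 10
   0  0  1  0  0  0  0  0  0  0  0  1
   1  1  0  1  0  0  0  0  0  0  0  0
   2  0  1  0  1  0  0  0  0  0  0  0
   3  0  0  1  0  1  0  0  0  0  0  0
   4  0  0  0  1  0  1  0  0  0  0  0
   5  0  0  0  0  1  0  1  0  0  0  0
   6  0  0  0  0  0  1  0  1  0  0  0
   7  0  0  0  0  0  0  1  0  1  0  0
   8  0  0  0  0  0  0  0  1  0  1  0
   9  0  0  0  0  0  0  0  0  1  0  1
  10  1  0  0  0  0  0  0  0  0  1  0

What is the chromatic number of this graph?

This is an odd cycle (C_11). Odd cycles are not bipartite (any 2-coloring forces two adjacent vertices to match), and 3 colors suffice.
Chromatic number = 3.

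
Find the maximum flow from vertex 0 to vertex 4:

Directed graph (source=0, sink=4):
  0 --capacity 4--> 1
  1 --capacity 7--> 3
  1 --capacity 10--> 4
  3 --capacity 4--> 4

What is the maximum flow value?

Computing max flow:
  Flow on (0->1): 4/4
  Flow on (1->4): 4/10
Maximum flow = 4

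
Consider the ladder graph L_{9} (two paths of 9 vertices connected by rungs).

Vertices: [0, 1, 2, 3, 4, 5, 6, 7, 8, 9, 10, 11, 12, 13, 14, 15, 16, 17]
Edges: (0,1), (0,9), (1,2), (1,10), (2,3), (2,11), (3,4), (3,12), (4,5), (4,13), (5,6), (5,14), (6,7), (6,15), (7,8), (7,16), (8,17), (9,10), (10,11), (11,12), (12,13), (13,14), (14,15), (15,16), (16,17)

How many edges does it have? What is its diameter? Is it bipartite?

Ladder graph L_{9}: 9 rungs + 2 * (9-1) path edges = 9 + 16 = 25 edges.
Diameter = 9.
Ladder graphs are bipartite (alternating coloring along each path).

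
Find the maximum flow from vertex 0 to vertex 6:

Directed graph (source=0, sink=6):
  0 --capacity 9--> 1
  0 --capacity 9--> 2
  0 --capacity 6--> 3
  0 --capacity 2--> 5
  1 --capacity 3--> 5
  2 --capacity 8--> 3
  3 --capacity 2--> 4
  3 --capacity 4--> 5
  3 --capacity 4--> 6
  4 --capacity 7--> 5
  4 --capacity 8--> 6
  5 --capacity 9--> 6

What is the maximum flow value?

Computing max flow:
  Flow on (0->1): 3/9
  Flow on (0->2): 8/9
  Flow on (0->3): 2/6
  Flow on (0->5): 2/2
  Flow on (1->5): 3/3
  Flow on (2->3): 8/8
  Flow on (3->4): 2/2
  Flow on (3->5): 4/4
  Flow on (3->6): 4/4
  Flow on (4->6): 2/8
  Flow on (5->6): 9/9
Maximum flow = 15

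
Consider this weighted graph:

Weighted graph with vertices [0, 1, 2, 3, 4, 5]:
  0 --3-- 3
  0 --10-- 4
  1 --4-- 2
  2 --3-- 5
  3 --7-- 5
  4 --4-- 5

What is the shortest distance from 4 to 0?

Using Dijkstra's algorithm from vertex 4:
Shortest path: 4 -> 0
Total weight: 10 = 10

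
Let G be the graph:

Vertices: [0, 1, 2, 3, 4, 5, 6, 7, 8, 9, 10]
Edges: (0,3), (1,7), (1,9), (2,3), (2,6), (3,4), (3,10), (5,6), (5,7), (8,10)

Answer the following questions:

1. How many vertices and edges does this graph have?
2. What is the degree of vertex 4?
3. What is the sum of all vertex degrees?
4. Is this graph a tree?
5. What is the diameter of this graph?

Count: 11 vertices, 10 edges.
Vertex 4 has neighbors [3], degree = 1.
Handshaking lemma: 2 * 10 = 20.
A graph is a tree iff it is connected and has exactly n-1 edges. This graph is connected (all 11 vertices in one component) and has 11-1 = 10 edges. It is a tree.
Diameter (longest shortest path) = 8.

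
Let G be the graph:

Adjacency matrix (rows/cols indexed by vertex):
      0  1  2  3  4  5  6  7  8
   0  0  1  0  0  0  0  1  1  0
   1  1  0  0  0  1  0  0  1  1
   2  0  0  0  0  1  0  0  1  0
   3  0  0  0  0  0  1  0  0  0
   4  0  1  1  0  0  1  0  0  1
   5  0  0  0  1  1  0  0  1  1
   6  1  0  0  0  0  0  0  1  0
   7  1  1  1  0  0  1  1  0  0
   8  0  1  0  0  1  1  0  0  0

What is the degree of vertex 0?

Vertex 0 has neighbors [1, 6, 7], so deg(0) = 3.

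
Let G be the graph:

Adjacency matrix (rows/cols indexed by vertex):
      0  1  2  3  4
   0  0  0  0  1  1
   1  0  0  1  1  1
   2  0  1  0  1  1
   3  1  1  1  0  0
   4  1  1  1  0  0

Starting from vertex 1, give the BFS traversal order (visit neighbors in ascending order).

BFS from vertex 1 (neighbors processed in ascending order):
Visit order: 1, 2, 3, 4, 0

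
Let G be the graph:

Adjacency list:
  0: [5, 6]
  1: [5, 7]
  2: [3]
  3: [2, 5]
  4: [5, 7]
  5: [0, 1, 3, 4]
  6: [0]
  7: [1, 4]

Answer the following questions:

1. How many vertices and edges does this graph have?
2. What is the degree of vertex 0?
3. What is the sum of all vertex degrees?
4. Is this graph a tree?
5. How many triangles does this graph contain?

Count: 8 vertices, 8 edges.
Vertex 0 has neighbors [5, 6], degree = 2.
Handshaking lemma: 2 * 8 = 16.
A tree on 8 vertices has 7 edges. This graph has 8 edges (1 extra). Not a tree.
Number of triangles = 0.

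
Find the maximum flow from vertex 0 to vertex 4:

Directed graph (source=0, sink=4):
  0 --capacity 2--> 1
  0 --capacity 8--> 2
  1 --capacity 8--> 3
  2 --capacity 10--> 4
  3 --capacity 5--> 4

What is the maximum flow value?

Computing max flow:
  Flow on (0->1): 2/2
  Flow on (0->2): 8/8
  Flow on (1->3): 2/8
  Flow on (2->4): 8/10
  Flow on (3->4): 2/5
Maximum flow = 10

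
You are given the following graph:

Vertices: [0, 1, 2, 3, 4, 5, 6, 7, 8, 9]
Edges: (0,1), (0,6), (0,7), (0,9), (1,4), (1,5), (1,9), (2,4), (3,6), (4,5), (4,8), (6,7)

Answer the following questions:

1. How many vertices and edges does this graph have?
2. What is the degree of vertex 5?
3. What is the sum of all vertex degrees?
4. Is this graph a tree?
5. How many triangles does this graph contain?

Count: 10 vertices, 12 edges.
Vertex 5 has neighbors [1, 4], degree = 2.
Handshaking lemma: 2 * 12 = 24.
A tree on 10 vertices has 9 edges. This graph has 12 edges (3 extra). Not a tree.
Number of triangles = 3.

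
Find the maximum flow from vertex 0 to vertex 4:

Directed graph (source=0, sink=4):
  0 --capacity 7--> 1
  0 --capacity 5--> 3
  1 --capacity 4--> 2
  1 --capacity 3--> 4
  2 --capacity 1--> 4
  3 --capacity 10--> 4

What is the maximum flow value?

Computing max flow:
  Flow on (0->1): 4/7
  Flow on (0->3): 5/5
  Flow on (1->2): 1/4
  Flow on (1->4): 3/3
  Flow on (2->4): 1/1
  Flow on (3->4): 5/10
Maximum flow = 9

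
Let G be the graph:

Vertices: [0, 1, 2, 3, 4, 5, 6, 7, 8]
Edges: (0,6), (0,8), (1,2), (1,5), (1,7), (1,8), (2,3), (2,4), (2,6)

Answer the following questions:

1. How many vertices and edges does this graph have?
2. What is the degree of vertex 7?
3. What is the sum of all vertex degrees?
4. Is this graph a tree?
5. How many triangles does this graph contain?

Count: 9 vertices, 9 edges.
Vertex 7 has neighbors [1], degree = 1.
Handshaking lemma: 2 * 9 = 18.
A tree on 9 vertices has 8 edges. This graph has 9 edges (1 extra). Not a tree.
Number of triangles = 0.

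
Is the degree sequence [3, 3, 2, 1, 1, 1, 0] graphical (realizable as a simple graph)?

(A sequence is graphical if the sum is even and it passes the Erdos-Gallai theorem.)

Sum of degrees = 11. Sum is odd, so the sequence is NOT graphical.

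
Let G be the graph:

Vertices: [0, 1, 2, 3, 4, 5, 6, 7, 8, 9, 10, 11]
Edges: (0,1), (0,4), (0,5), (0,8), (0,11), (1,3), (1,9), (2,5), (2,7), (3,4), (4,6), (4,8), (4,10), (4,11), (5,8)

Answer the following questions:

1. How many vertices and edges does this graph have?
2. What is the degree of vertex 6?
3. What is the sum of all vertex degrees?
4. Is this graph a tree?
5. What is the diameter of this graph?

Count: 12 vertices, 15 edges.
Vertex 6 has neighbors [4], degree = 1.
Handshaking lemma: 2 * 15 = 30.
A tree on 12 vertices has 11 edges. This graph has 15 edges (4 extra). Not a tree.
Diameter (longest shortest path) = 5.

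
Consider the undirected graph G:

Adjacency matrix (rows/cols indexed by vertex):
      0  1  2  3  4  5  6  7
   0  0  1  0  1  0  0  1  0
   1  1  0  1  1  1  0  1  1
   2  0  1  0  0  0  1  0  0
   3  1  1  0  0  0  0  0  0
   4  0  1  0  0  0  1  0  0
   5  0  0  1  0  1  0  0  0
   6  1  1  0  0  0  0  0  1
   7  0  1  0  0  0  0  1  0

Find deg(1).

Vertex 1 has neighbors [0, 2, 3, 4, 6, 7], so deg(1) = 6.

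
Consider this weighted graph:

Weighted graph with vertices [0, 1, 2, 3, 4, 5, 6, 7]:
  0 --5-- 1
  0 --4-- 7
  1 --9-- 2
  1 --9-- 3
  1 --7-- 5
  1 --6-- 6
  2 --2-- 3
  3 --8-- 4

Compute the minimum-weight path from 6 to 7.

Using Dijkstra's algorithm from vertex 6:
Shortest path: 6 -> 1 -> 0 -> 7
Total weight: 6 + 5 + 4 = 15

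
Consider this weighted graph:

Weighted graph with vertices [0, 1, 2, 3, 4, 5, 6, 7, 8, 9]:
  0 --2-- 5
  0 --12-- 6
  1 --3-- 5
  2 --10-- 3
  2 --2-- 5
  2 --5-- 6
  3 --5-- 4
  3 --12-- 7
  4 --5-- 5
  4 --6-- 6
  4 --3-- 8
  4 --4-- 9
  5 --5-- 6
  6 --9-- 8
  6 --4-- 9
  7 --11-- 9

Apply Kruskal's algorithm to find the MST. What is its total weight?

Applying Kruskal's algorithm (sort edges by weight, add if no cycle):
  Add (0,5) w=2
  Add (2,5) w=2
  Add (1,5) w=3
  Add (4,8) w=3
  Add (4,9) w=4
  Add (6,9) w=4
  Add (2,6) w=5
  Add (3,4) w=5
  Skip (4,5) w=5 (creates cycle)
  Skip (5,6) w=5 (creates cycle)
  Skip (4,6) w=6 (creates cycle)
  Skip (6,8) w=9 (creates cycle)
  Skip (2,3) w=10 (creates cycle)
  Add (7,9) w=11
  Skip (0,6) w=12 (creates cycle)
  Skip (3,7) w=12 (creates cycle)
MST weight = 39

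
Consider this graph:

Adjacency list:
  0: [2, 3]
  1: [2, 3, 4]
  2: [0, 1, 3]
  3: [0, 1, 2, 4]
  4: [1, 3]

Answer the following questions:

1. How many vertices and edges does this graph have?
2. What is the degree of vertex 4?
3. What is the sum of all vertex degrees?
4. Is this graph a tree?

Count: 5 vertices, 7 edges.
Vertex 4 has neighbors [1, 3], degree = 2.
Handshaking lemma: 2 * 7 = 14.
A tree on 5 vertices has 4 edges. This graph has 7 edges (3 extra). Not a tree.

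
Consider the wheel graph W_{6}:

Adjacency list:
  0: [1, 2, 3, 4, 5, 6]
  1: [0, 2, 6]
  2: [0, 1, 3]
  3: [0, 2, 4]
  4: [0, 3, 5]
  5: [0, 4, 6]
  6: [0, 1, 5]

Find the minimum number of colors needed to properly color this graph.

W_{6} = C_{6} plus a hub adjacent to every cycle vertex.
The outer cycle needs 2 colors (even cycle); the hub is adjacent to all of them so needs a fresh color.
Chromatic number = 2 + 1 = 3.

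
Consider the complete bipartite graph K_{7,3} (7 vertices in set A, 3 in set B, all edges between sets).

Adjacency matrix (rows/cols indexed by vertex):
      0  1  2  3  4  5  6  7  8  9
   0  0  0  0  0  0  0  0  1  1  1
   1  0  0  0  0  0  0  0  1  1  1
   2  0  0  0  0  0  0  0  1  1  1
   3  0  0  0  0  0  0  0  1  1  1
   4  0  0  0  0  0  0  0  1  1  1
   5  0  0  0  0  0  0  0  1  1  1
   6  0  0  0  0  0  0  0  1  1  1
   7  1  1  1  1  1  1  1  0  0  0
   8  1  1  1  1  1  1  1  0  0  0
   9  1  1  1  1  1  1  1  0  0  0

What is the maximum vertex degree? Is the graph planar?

Set-A vertices have degree 3; set-B vertices have degree 7. Maximum degree = max(7,3) = 7.
K_{7,3} contains K_{3,3} as a subgraph (since both sides have >= 3 vertices); by Kuratowski's theorem it is not planar.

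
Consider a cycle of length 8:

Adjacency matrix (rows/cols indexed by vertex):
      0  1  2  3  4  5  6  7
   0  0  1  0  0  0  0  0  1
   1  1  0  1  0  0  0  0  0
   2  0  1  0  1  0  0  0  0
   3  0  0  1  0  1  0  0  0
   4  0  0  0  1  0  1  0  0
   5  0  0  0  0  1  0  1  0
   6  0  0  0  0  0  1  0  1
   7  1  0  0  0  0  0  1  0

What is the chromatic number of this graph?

This is an even cycle (C_8). Even cycles are bipartite.
Chromatic number = 2.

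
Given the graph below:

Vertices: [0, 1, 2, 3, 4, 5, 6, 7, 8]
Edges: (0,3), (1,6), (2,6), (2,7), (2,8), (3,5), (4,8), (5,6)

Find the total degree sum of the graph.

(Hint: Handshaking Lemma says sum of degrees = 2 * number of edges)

Count edges: 8 edges.
By Handshaking Lemma: sum of degrees = 2 * 8 = 16.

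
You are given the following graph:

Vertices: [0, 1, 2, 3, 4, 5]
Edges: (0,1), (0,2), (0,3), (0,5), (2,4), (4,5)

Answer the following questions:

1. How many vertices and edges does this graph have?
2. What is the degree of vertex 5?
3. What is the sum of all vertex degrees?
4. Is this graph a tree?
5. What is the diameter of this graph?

Count: 6 vertices, 6 edges.
Vertex 5 has neighbors [0, 4], degree = 2.
Handshaking lemma: 2 * 6 = 12.
A tree on 6 vertices has 5 edges. This graph has 6 edges (1 extra). Not a tree.
Diameter (longest shortest path) = 3.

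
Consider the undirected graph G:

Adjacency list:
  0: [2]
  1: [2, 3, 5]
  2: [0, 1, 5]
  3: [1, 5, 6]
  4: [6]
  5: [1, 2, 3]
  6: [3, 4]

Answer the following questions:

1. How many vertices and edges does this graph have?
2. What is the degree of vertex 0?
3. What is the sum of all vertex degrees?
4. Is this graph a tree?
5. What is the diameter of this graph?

Count: 7 vertices, 8 edges.
Vertex 0 has neighbors [2], degree = 1.
Handshaking lemma: 2 * 8 = 16.
A tree on 7 vertices has 6 edges. This graph has 8 edges (2 extra). Not a tree.
Diameter (longest shortest path) = 5.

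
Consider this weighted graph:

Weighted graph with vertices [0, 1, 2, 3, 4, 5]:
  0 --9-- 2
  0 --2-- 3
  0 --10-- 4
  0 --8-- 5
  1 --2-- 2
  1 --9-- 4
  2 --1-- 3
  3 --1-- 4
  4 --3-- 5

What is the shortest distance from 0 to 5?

Using Dijkstra's algorithm from vertex 0:
Shortest path: 0 -> 3 -> 4 -> 5
Total weight: 2 + 1 + 3 = 6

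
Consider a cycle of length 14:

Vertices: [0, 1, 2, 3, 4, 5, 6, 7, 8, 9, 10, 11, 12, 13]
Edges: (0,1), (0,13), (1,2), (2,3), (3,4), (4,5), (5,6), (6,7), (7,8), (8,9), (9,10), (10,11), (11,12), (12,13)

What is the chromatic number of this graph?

This is an even cycle (C_14). Even cycles are bipartite.
Chromatic number = 2.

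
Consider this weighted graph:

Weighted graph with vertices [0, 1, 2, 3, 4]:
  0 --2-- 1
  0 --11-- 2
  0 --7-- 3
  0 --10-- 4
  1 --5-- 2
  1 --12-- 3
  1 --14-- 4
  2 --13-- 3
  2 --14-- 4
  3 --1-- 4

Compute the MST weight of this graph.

Applying Kruskal's algorithm (sort edges by weight, add if no cycle):
  Add (3,4) w=1
  Add (0,1) w=2
  Add (1,2) w=5
  Add (0,3) w=7
  Skip (0,4) w=10 (creates cycle)
  Skip (0,2) w=11 (creates cycle)
  Skip (1,3) w=12 (creates cycle)
  Skip (2,3) w=13 (creates cycle)
  Skip (1,4) w=14 (creates cycle)
  Skip (2,4) w=14 (creates cycle)
MST weight = 15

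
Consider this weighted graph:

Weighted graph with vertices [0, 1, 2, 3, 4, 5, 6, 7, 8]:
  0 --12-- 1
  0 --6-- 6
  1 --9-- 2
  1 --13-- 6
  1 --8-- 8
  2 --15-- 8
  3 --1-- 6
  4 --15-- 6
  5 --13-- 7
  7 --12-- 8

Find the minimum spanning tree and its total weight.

Applying Kruskal's algorithm (sort edges by weight, add if no cycle):
  Add (3,6) w=1
  Add (0,6) w=6
  Add (1,8) w=8
  Add (1,2) w=9
  Add (0,1) w=12
  Add (7,8) w=12
  Skip (1,6) w=13 (creates cycle)
  Add (5,7) w=13
  Skip (2,8) w=15 (creates cycle)
  Add (4,6) w=15
MST weight = 76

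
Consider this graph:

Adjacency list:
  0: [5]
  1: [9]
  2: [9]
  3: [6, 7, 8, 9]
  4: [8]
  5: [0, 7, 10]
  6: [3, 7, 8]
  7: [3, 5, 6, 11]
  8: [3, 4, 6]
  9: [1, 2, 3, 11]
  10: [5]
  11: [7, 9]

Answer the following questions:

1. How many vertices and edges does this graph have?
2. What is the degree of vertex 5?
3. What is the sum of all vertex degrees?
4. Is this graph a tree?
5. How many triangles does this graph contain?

Count: 12 vertices, 14 edges.
Vertex 5 has neighbors [0, 7, 10], degree = 3.
Handshaking lemma: 2 * 14 = 28.
A tree on 12 vertices has 11 edges. This graph has 14 edges (3 extra). Not a tree.
Number of triangles = 2.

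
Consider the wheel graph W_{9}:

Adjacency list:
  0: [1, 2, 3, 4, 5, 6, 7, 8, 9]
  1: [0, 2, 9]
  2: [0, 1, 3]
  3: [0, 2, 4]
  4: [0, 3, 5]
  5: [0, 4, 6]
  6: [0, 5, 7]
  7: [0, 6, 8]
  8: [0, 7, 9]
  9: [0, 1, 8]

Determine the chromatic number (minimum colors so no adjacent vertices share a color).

W_{9} = C_{9} plus a hub adjacent to every cycle vertex.
The outer cycle needs 3 colors (odd cycle); the hub is adjacent to all of them so needs a fresh color.
Chromatic number = 3 + 1 = 4.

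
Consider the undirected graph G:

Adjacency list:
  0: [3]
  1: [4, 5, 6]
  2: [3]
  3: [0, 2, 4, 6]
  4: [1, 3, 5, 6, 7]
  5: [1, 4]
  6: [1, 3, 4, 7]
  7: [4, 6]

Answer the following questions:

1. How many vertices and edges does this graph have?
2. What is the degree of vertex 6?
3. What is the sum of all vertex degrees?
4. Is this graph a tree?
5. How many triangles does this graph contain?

Count: 8 vertices, 11 edges.
Vertex 6 has neighbors [1, 3, 4, 7], degree = 4.
Handshaking lemma: 2 * 11 = 22.
A tree on 8 vertices has 7 edges. This graph has 11 edges (4 extra). Not a tree.
Number of triangles = 4.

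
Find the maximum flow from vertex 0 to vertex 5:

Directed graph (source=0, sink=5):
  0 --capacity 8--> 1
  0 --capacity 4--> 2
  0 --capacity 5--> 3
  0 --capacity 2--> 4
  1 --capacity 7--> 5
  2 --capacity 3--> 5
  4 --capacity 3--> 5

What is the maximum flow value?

Computing max flow:
  Flow on (0->1): 7/8
  Flow on (0->2): 3/4
  Flow on (0->4): 2/2
  Flow on (1->5): 7/7
  Flow on (2->5): 3/3
  Flow on (4->5): 2/3
Maximum flow = 12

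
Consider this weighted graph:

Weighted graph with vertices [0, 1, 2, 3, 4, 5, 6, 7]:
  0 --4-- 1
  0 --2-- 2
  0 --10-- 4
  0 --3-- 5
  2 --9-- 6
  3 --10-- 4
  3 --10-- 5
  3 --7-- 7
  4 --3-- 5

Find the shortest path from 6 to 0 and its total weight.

Using Dijkstra's algorithm from vertex 6:
Shortest path: 6 -> 2 -> 0
Total weight: 9 + 2 = 11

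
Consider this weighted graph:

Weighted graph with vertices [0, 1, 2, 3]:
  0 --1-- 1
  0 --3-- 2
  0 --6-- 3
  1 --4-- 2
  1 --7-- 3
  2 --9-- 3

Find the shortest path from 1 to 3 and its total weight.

Using Dijkstra's algorithm from vertex 1:
Shortest path: 1 -> 3
Total weight: 7 = 7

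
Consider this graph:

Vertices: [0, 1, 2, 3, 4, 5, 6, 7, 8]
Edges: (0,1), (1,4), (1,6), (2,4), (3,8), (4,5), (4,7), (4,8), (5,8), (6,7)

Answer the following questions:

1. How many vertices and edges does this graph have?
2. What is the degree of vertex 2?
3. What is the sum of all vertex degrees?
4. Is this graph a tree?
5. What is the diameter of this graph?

Count: 9 vertices, 10 edges.
Vertex 2 has neighbors [4], degree = 1.
Handshaking lemma: 2 * 10 = 20.
A tree on 9 vertices has 8 edges. This graph has 10 edges (2 extra). Not a tree.
Diameter (longest shortest path) = 4.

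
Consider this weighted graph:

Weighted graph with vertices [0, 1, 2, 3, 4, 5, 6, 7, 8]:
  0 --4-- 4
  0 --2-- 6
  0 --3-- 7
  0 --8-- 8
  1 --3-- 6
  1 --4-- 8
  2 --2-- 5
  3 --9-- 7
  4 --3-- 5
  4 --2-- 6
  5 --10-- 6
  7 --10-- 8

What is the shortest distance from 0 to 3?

Using Dijkstra's algorithm from vertex 0:
Shortest path: 0 -> 7 -> 3
Total weight: 3 + 9 = 12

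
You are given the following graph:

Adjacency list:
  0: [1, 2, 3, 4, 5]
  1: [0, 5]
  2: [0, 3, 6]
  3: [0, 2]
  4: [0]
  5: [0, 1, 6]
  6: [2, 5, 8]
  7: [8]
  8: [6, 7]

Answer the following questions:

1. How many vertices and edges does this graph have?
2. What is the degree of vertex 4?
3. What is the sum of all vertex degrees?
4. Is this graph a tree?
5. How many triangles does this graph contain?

Count: 9 vertices, 11 edges.
Vertex 4 has neighbors [0], degree = 1.
Handshaking lemma: 2 * 11 = 22.
A tree on 9 vertices has 8 edges. This graph has 11 edges (3 extra). Not a tree.
Number of triangles = 2.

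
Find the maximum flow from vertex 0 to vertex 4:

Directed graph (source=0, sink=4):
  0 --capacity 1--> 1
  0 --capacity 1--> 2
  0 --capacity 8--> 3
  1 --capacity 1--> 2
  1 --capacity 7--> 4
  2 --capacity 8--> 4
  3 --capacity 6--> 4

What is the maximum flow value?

Computing max flow:
  Flow on (0->1): 1/1
  Flow on (0->2): 1/1
  Flow on (0->3): 6/8
  Flow on (1->4): 1/7
  Flow on (2->4): 1/8
  Flow on (3->4): 6/6
Maximum flow = 8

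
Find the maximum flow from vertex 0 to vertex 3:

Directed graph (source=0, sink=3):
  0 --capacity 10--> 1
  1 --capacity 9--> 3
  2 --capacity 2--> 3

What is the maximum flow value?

Computing max flow:
  Flow on (0->1): 9/10
  Flow on (1->3): 9/9
Maximum flow = 9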